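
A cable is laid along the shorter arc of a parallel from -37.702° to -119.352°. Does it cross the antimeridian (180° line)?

No

Signed shortest Δλ = ((-119.352 − -37.702 + 180) mod 360) − 180 = -81.65°.
Going west by 81.65° from -37.702° reaches -119.352° without touching 180°.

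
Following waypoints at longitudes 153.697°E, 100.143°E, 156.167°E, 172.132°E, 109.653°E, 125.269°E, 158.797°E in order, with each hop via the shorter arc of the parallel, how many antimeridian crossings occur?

0

Leg 1: +153.697° → +100.143°, shortest Δλ = -53.554° (west) — does not cross 180°.
Leg 2: +100.143° → +156.167°, shortest Δλ = 56.024° (east) — does not cross 180°.
Leg 3: +156.167° → +172.132°, shortest Δλ = 15.965° (east) — does not cross 180°.
Leg 4: +172.132° → +109.653°, shortest Δλ = -62.479° (west) — does not cross 180°.
Leg 5: +109.653° → +125.269°, shortest Δλ = 15.616° (east) — does not cross 180°.
Leg 6: +125.269° → +158.797°, shortest Δλ = 33.528° (east) — does not cross 180°.
Total crossings: 0.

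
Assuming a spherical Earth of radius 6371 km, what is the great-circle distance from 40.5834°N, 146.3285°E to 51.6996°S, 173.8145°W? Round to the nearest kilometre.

10962 km

Δλ = -173.8145 − 146.3285 = -320.1430°; wrapped into (−180°, 180°]: 39.8570°.
Δφ = -51.6996 − 40.5834 = -92.2830°.
a = sin²(Δφ/2) + cos φ₁ · cos φ₂ · sin²(Δλ/2) = 0.574602.
c = 2·atan2(√a, √(1−a)) = 1.72056 rad → d = 6371·c ≈ 10961.69 km.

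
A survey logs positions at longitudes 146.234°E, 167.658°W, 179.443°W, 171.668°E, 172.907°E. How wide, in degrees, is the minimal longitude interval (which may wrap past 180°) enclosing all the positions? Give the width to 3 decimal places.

Sort the longitudes: -179.443°, -167.658°, +146.234°, +171.668°, +172.907°.
Eastward gaps between consecutive values (wrapping around): 11.785°, 313.892°, 25.434°, 1.239°, 7.650°.
Largest gap = 313.892° ⇒ minimal covering band is its complement: 360° − 313.892° = 46.108°.
Band runs from +146.234° eastward to -167.658°, crossing the antimeridian.

46.108°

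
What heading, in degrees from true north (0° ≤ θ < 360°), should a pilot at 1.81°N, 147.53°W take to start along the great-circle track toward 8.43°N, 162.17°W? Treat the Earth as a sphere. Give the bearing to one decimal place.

294.9°

Δλ = -162.17 − -147.53 = -14.64°.
θ = atan2( sin Δλ · cos φ₂ , cos φ₁ · sin φ₂ − sin φ₁ · cos φ₂ · cos Δλ )
  = atan2(-0.25001, 0.11630) = -65.054° → normalised to [0°, 360°): 294.946°.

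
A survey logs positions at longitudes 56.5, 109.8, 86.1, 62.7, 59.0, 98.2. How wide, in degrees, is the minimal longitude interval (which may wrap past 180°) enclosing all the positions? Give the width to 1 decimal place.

Sort the longitudes: +56.5°, +59.0°, +62.7°, +86.1°, +98.2°, +109.8°.
Eastward gaps between consecutive values (wrapping around): 2.5°, 3.7°, 23.4°, 12.1°, 11.6°, 306.7°.
Largest gap = 306.7° ⇒ minimal covering band is its complement: 360° − 306.7° = 53.3°.
Band runs from +56.5° eastward to +109.8°.

53.3°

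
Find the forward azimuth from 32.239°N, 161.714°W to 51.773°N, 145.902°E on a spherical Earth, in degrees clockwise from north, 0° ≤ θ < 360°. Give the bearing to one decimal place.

313.4°

Δλ = 145.902 − -161.714 = 307.616°; wrapped into (−180°, 180°]: -52.384°.
θ = atan2( sin Δλ · cos φ₂ , cos φ₁ · sin φ₂ − sin φ₁ · cos φ₂ · cos Δλ )
  = atan2(-0.49015, 0.46298) = -46.633° → normalised to [0°, 360°): 313.367°.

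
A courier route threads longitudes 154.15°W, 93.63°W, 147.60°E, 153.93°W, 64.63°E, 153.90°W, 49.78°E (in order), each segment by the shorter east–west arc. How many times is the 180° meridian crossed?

Leg 1: -154.15° → -93.63°, shortest Δλ = 60.52° (east) — does not cross 180°.
Leg 2: -93.63° → +147.60°, shortest Δλ = -118.77° (west) — crosses 180°.
Leg 3: +147.60° → -153.93°, shortest Δλ = 58.47° (east) — crosses 180°.
Leg 4: -153.93° → +64.63°, shortest Δλ = -141.44° (west) — crosses 180°.
Leg 5: +64.63° → -153.90°, shortest Δλ = 141.47° (east) — crosses 180°.
Leg 6: -153.90° → +49.78°, shortest Δλ = -156.32° (west) — crosses 180°.
Total crossings: 5.

5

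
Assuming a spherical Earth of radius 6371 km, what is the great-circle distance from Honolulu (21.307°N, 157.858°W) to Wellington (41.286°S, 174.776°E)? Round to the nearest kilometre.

Δλ = 174.776 − -157.858 = 332.634°; wrapped into (−180°, 180°]: -27.366°.
Δφ = -41.286 − 21.307 = -62.593°.
a = sin²(Δφ/2) + cos φ₁ · cos φ₂ · sin²(Δλ/2) = 0.309018.
c = 2·atan2(√a, √(1−a)) = 1.17888 rad → d = 6371·c ≈ 7510.62 km.

7511 km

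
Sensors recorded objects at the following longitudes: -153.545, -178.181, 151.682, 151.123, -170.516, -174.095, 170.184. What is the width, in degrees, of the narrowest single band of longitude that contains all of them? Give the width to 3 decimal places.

Sort the longitudes: -178.181°, -174.095°, -170.516°, -153.545°, +151.123°, +151.682°, +170.184°.
Eastward gaps between consecutive values (wrapping around): 4.086°, 3.579°, 16.971°, 304.668°, 0.559°, 18.502°, 11.635°.
Largest gap = 304.668° ⇒ minimal covering band is its complement: 360° − 304.668° = 55.332°.
Band runs from +151.123° eastward to -153.545°, crossing the antimeridian.

55.332°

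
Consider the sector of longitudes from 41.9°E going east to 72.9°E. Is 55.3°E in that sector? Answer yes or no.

Yes

Band width going east from +41.9° to +72.9°: ((72.9 − 41.9) mod 360) = 31.0°.
Offset of +55.3° east of the west edge: ((55.3 − 41.9) mod 360) = 13.4°.
13.4° ≤ 31.0° ⇒ inside.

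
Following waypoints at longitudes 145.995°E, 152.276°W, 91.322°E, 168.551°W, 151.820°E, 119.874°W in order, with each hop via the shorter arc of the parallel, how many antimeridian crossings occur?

Leg 1: +145.995° → -152.276°, shortest Δλ = 61.729° (east) — crosses 180°.
Leg 2: -152.276° → +91.322°, shortest Δλ = -116.402° (west) — crosses 180°.
Leg 3: +91.322° → -168.551°, shortest Δλ = 100.127° (east) — crosses 180°.
Leg 4: -168.551° → +151.820°, shortest Δλ = -39.629° (west) — crosses 180°.
Leg 5: +151.820° → -119.874°, shortest Δλ = 88.306° (east) — crosses 180°.
Total crossings: 5.

5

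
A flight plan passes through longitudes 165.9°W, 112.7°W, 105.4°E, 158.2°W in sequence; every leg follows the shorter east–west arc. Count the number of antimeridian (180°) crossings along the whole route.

Leg 1: -165.9° → -112.7°, shortest Δλ = 53.2° (east) — does not cross 180°.
Leg 2: -112.7° → +105.4°, shortest Δλ = -141.9° (west) — crosses 180°.
Leg 3: +105.4° → -158.2°, shortest Δλ = 96.4° (east) — crosses 180°.
Total crossings: 2.

2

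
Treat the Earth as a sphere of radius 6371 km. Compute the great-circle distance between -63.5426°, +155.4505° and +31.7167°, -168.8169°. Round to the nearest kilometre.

Δλ = -168.8169 − 155.4505 = -324.2674°; wrapped into (−180°, 180°]: 35.7326°.
Δφ = 31.7167 − -63.5426 = 95.2593°.
a = sin²(Δφ/2) + cos φ₁ · cos φ₂ · sin²(Δλ/2) = 0.581504.
c = 2·atan2(√a, √(1−a)) = 1.73454 rad → d = 6371·c ≈ 11050.73 km.

11051 km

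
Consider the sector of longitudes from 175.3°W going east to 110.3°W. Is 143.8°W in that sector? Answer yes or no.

Yes

Band width going east from -175.3° to -110.3°: ((-110.3 − -175.3) mod 360) = 65.0°.
Offset of -143.8° east of the west edge: ((-143.8 − -175.3) mod 360) = 31.5°.
31.5° ≤ 65.0° ⇒ inside.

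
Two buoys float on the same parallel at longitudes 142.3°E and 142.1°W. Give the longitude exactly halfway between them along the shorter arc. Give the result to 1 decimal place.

Signed shortest Δλ from +142.3° to -142.1° is +75.6°.
Midpoint longitude = +142.3° + (+75.6°)/2 = +142.3° + 37.8° = +180.1°.
Normalise into (−180°, 180°]: -179.9°.
(The naïve average (+142.3 + -142.1)/2 = 0.1° is on the wrong side of the globe.)

179.9°W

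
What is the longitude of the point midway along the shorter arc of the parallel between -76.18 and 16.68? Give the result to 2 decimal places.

-29.75°

Signed shortest Δλ from -76.18° to +16.68° is +92.86°.
Midpoint longitude = -76.18° + (+92.86°)/2 = -76.18° + 46.43° = -29.75°.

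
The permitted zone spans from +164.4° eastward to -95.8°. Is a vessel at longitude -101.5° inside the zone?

Band width going east from +164.4° to -95.8°: ((-95.8 − 164.4) mod 360) = 99.8°.
Offset of -101.5° east of the west edge: ((-101.5 − 164.4) mod 360) = 94.1°.
94.1° ≤ 99.8° ⇒ inside.

Yes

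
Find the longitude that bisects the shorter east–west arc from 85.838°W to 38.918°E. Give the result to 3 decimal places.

Signed shortest Δλ from -85.838° to +38.918° is +124.756°.
Midpoint longitude = -85.838° + (+124.756°)/2 = -85.838° + 62.378° = -23.460°.

23.460°W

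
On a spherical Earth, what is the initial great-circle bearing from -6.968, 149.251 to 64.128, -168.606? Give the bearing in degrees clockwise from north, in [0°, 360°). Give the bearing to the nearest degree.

Δλ = -168.606 − 149.251 = -317.857°; wrapped into (−180°, 180°]: 42.143°.
θ = atan2( sin Δλ · cos φ₂ , cos φ₁ · sin φ₂ − sin φ₁ · cos φ₂ · cos Δλ )
  = atan2(0.29279, 0.93238) = 17.434° → normalised to [0°, 360°): 17.434°.

17°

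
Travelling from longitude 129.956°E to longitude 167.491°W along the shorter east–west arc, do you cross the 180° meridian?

Naïve |-167.491 − 129.956| = 297.447° > 180°, so the shorter arc goes the other way round — across 180°.
Signed shortest Δλ = ((-167.491 − 129.956 + 180) mod 360) − 180 = 62.553°.
Going east by 62.553° from +129.956° passes through 180° before reaching -167.491°.

Yes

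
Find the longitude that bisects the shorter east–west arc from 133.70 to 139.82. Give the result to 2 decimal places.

Signed shortest Δλ from +133.70° to +139.82° is +6.12°.
Midpoint longitude = +133.70° + (+6.12°)/2 = +133.70° + 3.06° = +136.76°.

+136.76°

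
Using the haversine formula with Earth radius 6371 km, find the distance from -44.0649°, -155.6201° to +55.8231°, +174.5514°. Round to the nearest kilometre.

11455 km

Δλ = 174.5514 − -155.6201 = 330.1715°; wrapped into (−180°, 180°]: -29.8285°.
Δφ = 55.8231 − -44.0649 = 99.8880°.
a = sin²(Δφ/2) + cos φ₁ · cos φ₂ · sin²(Δλ/2) = 0.612599.
c = 2·atan2(√a, √(1−a)) = 1.79794 rad → d = 6371·c ≈ 11454.70 km.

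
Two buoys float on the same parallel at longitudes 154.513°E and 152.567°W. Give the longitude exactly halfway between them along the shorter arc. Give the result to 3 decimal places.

179.027°W

Signed shortest Δλ from +154.513° to -152.567° is +52.920°.
Midpoint longitude = +154.513° + (+52.920°)/2 = +154.513° + 26.460° = +180.973°.
Normalise into (−180°, 180°]: -179.027°.
(The naïve average (+154.513 + -152.567)/2 = 0.973° is on the wrong side of the globe.)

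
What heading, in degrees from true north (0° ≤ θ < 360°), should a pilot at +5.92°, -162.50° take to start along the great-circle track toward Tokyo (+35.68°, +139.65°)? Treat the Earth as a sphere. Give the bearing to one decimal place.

Δλ = 139.65 − -162.50 = 302.15°; wrapped into (−180°, 180°]: -57.85°.
θ = atan2( sin Δλ · cos φ₂ , cos φ₁ · sin φ₂ − sin φ₁ · cos φ₂ · cos Δλ )
  = atan2(-0.68773, 0.53557) = -52.091° → normalised to [0°, 360°): 307.909°.

307.9°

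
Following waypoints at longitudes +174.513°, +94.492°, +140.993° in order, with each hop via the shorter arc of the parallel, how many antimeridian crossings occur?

0

Leg 1: +174.513° → +94.492°, shortest Δλ = -80.021° (west) — does not cross 180°.
Leg 2: +94.492° → +140.993°, shortest Δλ = 46.501° (east) — does not cross 180°.
Total crossings: 0.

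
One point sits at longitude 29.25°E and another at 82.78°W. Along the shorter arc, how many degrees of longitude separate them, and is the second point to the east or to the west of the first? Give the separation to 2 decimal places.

112.03° west

Raw difference: -82.78 − 29.25 = -112.03°.
Normalise into (−180°, 180°]: -112.03° stays -112.03°.
Negative ⇒ the second point lies to the west; separation 112.03°.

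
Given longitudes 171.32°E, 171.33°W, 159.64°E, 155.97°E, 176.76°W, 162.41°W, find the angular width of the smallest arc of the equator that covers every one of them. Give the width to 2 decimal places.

Sort the longitudes: -176.76°, -171.33°, -162.41°, +155.97°, +159.64°, +171.32°.
Eastward gaps between consecutive values (wrapping around): 5.43°, 8.92°, 318.38°, 3.67°, 11.68°, 11.92°.
Largest gap = 318.38° ⇒ minimal covering band is its complement: 360° − 318.38° = 41.62°.
Band runs from +155.97° eastward to -162.41°, crossing the antimeridian.

41.62°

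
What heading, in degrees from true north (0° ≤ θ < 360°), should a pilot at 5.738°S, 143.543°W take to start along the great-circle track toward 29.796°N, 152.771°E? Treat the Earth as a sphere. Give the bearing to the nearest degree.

Δλ = 152.771 − -143.543 = 296.314°; wrapped into (−180°, 180°]: -63.686°.
θ = atan2( sin Δλ · cos φ₂ , cos φ₁ · sin φ₂ − sin φ₁ · cos φ₂ · cos Δλ )
  = atan2(-0.77788, 0.53288) = -55.587° → normalised to [0°, 360°): 304.413°.

304°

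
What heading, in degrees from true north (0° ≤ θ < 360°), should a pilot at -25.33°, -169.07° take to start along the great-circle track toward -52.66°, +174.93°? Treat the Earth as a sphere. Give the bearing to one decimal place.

199.6°

Δλ = 174.93 − -169.07 = 344.00°; wrapped into (−180°, 180°]: -16.00°.
θ = atan2( sin Δλ · cos φ₂ , cos φ₁ · sin φ₂ − sin φ₁ · cos φ₂ · cos Δλ )
  = atan2(-0.16719, -0.46917) = -160.387° → normalised to [0°, 360°): 199.613°.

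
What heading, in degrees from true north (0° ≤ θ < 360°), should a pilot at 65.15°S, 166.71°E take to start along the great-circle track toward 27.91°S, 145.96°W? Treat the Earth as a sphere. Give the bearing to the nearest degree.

Δλ = -145.96 − 166.71 = -312.67°; wrapped into (−180°, 180°]: 47.33°.
θ = atan2( sin Δλ · cos φ₂ , cos φ₁ · sin φ₂ − sin φ₁ · cos φ₂ · cos Δλ )
  = atan2(0.64975, 0.34677) = 61.911° → normalised to [0°, 360°): 61.911°.

62°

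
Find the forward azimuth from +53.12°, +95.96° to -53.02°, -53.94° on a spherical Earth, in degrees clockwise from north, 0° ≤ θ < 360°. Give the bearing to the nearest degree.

258°

Δλ = -53.94 − 95.96 = -149.90°.
θ = atan2( sin Δλ · cos φ₂ , cos φ₁ · sin φ₂ − sin φ₁ · cos φ₂ · cos Δλ )
  = atan2(-0.30168, -0.06314) = -101.821° → normalised to [0°, 360°): 258.179°.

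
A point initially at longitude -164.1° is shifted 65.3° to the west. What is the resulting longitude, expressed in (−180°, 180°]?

+130.6°

Start at -164.1°; shift −65.3° → -229.4°.
-229.4° lies outside (−180°, 180°]; add 360° → +130.6°.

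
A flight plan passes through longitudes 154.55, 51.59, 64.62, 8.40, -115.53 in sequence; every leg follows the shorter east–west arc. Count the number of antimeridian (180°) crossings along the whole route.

0

Leg 1: +154.55° → +51.59°, shortest Δλ = -102.96° (west) — does not cross 180°.
Leg 2: +51.59° → +64.62°, shortest Δλ = 13.03° (east) — does not cross 180°.
Leg 3: +64.62° → +8.40°, shortest Δλ = -56.22° (west) — does not cross 180°.
Leg 4: +8.40° → -115.53°, shortest Δλ = -123.93° (west) — does not cross 180°.
Total crossings: 0.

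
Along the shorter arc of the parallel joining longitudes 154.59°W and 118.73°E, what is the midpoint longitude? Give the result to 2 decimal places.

162.07°E

Signed shortest Δλ from -154.59° to +118.73° is -86.68°.
Midpoint longitude = -154.59° + (-86.68°)/2 = -154.59° − 43.34° = -197.93°.
Normalise into (−180°, 180°]: +162.07°.
(The naïve average (-154.59 + +118.73)/2 = -17.93° is on the wrong side of the globe.)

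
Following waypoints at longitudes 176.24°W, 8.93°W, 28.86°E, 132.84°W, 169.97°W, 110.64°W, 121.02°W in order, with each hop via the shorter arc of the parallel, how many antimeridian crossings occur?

0

Leg 1: -176.24° → -8.93°, shortest Δλ = 167.31° (east) — does not cross 180°.
Leg 2: -8.93° → +28.86°, shortest Δλ = 37.79° (east) — does not cross 180°.
Leg 3: +28.86° → -132.84°, shortest Δλ = -161.7° (west) — does not cross 180°.
Leg 4: -132.84° → -169.97°, shortest Δλ = -37.13° (west) — does not cross 180°.
Leg 5: -169.97° → -110.64°, shortest Δλ = 59.33° (east) — does not cross 180°.
Leg 6: -110.64° → -121.02°, shortest Δλ = -10.38° (west) — does not cross 180°.
Total crossings: 0.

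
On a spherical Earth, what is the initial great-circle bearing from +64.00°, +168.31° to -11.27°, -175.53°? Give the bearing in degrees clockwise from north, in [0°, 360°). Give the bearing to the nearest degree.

164°

Δλ = -175.53 − 168.31 = -343.84°; wrapped into (−180°, 180°]: 16.16°.
θ = atan2( sin Δλ · cos φ₂ , cos φ₁ · sin φ₂ − sin φ₁ · cos φ₂ · cos Δλ )
  = atan2(0.27295, -0.93231) = 163.681° → normalised to [0°, 360°): 163.681°.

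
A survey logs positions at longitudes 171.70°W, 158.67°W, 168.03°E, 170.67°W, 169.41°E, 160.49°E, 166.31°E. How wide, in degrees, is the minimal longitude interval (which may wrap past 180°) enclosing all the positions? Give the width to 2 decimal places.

Sort the longitudes: -171.70°, -170.67°, -158.67°, +160.49°, +166.31°, +168.03°, +169.41°.
Eastward gaps between consecutive values (wrapping around): 1.03°, 12.00°, 319.16°, 5.82°, 1.72°, 1.38°, 18.89°.
Largest gap = 319.16° ⇒ minimal covering band is its complement: 360° − 319.16° = 40.84°.
Band runs from +160.49° eastward to -158.67°, crossing the antimeridian.

40.84°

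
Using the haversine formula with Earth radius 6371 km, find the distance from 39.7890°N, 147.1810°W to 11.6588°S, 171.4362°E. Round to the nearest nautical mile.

Δλ = 171.4362 − -147.1810 = 318.6172°; wrapped into (−180°, 180°]: -41.3828°.
Δφ = -11.6588 − 39.7890 = -51.4478°.
a = sin²(Δφ/2) + cos φ₁ · cos φ₂ · sin²(Δλ/2) = 0.282339.
c = 2·atan2(√a, √(1−a)) = 1.12040 rad → d = 6371·c ≈ 7138.07 km ≈ 3854.25 nmi.

3854 nmi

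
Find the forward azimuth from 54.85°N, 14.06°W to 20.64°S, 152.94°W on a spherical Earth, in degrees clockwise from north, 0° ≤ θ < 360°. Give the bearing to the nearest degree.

Δλ = -152.94 − -14.06 = -138.88°.
θ = atan2( sin Δλ · cos φ₂ , cos φ₁ · sin φ₂ − sin φ₁ · cos φ₂ · cos Δλ )
  = atan2(-0.61543, 0.37349) = -58.747° → normalised to [0°, 360°): 301.253°.

301°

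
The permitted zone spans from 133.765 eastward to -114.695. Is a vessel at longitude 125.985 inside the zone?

Band width going east from +133.765° to -114.695°: ((-114.695 − 133.765) mod 360) = 111.540°.
Offset of +125.985° east of the west edge: ((125.985 − 133.765) mod 360) = 352.220°.
352.220° > 111.540° ⇒ outside.

No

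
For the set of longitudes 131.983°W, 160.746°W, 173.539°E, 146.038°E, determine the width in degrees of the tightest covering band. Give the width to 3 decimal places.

Sort the longitudes: -160.746°, -131.983°, +146.038°, +173.539°.
Eastward gaps between consecutive values (wrapping around): 28.763°, 278.021°, 27.501°, 25.715°.
Largest gap = 278.021° ⇒ minimal covering band is its complement: 360° − 278.021° = 81.979°.
Band runs from +146.038° eastward to -131.983°, crossing the antimeridian.

81.979°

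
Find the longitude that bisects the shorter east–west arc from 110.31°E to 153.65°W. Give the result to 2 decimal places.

Signed shortest Δλ from +110.31° to -153.65° is +96.04°.
Midpoint longitude = +110.31° + (+96.04°)/2 = +110.31° + 48.02° = +158.33°.
(The naïve average (+110.31 + -153.65)/2 = -21.67° is on the wrong side of the globe.)

158.33°E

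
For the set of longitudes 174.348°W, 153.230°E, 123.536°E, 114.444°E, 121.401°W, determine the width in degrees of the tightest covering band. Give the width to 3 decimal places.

Sort the longitudes: -174.348°, -121.401°, +114.444°, +123.536°, +153.230°.
Eastward gaps between consecutive values (wrapping around): 52.947°, 235.845°, 9.092°, 29.694°, 32.422°.
Largest gap = 235.845° ⇒ minimal covering band is its complement: 360° − 235.845° = 124.155°.
Band runs from +114.444° eastward to -121.401°, crossing the antimeridian.

124.155°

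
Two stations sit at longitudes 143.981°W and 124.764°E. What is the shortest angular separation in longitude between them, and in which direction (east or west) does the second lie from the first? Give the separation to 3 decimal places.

Raw difference: 124.764 − -143.981 = 268.745°.
Normalise into (−180°, 180°]: 268.745° − 360° = -91.255°.
Negative ⇒ the second point lies to the west; separation 91.255°.

91.255° west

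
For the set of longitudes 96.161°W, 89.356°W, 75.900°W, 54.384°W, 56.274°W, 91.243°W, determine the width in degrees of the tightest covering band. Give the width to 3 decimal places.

Sort the longitudes: -96.161°, -91.243°, -89.356°, -75.900°, -56.274°, -54.384°.
Eastward gaps between consecutive values (wrapping around): 4.918°, 1.887°, 13.456°, 19.626°, 1.890°, 318.223°.
Largest gap = 318.223° ⇒ minimal covering band is its complement: 360° − 318.223° = 41.777°.
Band runs from -96.161° eastward to -54.384°.

41.777°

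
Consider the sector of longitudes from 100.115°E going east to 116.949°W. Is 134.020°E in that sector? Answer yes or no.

Yes

Band width going east from +100.115° to -116.949°: ((-116.949 − 100.115) mod 360) = 142.936°.
Offset of +134.020° east of the west edge: ((134.020 − 100.115) mod 360) = 33.905°.
33.905° ≤ 142.936° ⇒ inside.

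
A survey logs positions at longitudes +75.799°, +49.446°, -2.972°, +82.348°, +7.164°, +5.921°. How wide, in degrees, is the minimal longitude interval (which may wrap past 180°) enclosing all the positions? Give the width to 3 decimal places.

85.320°

Sort the longitudes: -2.972°, +5.921°, +7.164°, +49.446°, +75.799°, +82.348°.
Eastward gaps between consecutive values (wrapping around): 8.893°, 1.243°, 42.282°, 26.353°, 6.549°, 274.680°.
Largest gap = 274.680° ⇒ minimal covering band is its complement: 360° − 274.680° = 85.320°.
Band runs from -2.972° eastward to +82.348°.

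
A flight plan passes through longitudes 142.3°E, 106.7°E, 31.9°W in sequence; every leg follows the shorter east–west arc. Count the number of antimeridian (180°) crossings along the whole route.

0

Leg 1: +142.3° → +106.7°, shortest Δλ = -35.6° (west) — does not cross 180°.
Leg 2: +106.7° → -31.9°, shortest Δλ = -138.6° (west) — does not cross 180°.
Total crossings: 0.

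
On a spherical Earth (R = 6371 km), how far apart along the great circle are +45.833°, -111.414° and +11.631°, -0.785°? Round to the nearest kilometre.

Δλ = -0.785 − -111.414 = 110.629°.
Δφ = 11.631 − 45.833 = -34.202°.
a = sin²(Δφ/2) + cos φ₁ · cos φ₂ · sin²(Δλ/2) = 0.547910.
c = 2·atan2(√a, √(1−a)) = 1.66676 rad → d = 6371·c ≈ 10618.95 km.

10619 km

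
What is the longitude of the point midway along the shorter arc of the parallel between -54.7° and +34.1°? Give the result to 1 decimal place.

-10.3°

Signed shortest Δλ from -54.7° to +34.1° is +88.8°.
Midpoint longitude = -54.7° + (+88.8°)/2 = -54.7° + 44.4° = -10.3°.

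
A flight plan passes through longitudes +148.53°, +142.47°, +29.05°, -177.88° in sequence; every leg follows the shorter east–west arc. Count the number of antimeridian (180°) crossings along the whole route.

1

Leg 1: +148.53° → +142.47°, shortest Δλ = -6.06° (west) — does not cross 180°.
Leg 2: +142.47° → +29.05°, shortest Δλ = -113.42° (west) — does not cross 180°.
Leg 3: +29.05° → -177.88°, shortest Δλ = 153.07° (east) — crosses 180°.
Total crossings: 1.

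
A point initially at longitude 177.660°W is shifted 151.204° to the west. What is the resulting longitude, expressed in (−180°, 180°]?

Start at -177.660°; shift −151.204° → -328.864°.
-328.864° lies outside (−180°, 180°]; add 360° → +31.136°.

31.136°E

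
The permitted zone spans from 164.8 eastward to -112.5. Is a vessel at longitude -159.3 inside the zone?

Band width going east from +164.8° to -112.5°: ((-112.5 − 164.8) mod 360) = 82.7°.
Offset of -159.3° east of the west edge: ((-159.3 − 164.8) mod 360) = 35.9°.
35.9° ≤ 82.7° ⇒ inside.

Yes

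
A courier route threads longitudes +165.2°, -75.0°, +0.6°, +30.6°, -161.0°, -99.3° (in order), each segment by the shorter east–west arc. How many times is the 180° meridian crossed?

Leg 1: +165.2° → -75.0°, shortest Δλ = 119.8° (east) — crosses 180°.
Leg 2: -75.0° → +0.6°, shortest Δλ = 75.6° (east) — does not cross 180°.
Leg 3: +0.6° → +30.6°, shortest Δλ = 30.0° (east) — does not cross 180°.
Leg 4: +30.6° → -161.0°, shortest Δλ = 168.4° (east) — crosses 180°.
Leg 5: -161.0° → -99.3°, shortest Δλ = 61.7° (east) — does not cross 180°.
Total crossings: 2.

2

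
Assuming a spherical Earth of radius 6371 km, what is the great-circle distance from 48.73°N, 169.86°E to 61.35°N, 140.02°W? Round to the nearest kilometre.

Δλ = -140.02 − 169.86 = -309.88°; wrapped into (−180°, 180°]: 50.12°.
Δφ = 61.35 − 48.73 = 12.62°.
a = sin²(Δφ/2) + cos φ₁ · cos φ₂ · sin²(Δλ/2) = 0.068819.
c = 2·atan2(√a, √(1−a)) = 0.53088 rad → d = 6371·c ≈ 3382.23 km.

3382 km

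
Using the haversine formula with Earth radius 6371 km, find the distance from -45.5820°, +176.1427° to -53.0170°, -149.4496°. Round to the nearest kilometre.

2599 km

Δλ = -149.4496 − 176.1427 = -325.5923°; wrapped into (−180°, 180°]: 34.4077°.
Δφ = -53.0170 − -45.5820 = -7.4350°.
a = sin²(Δφ/2) + cos φ₁ · cos φ₂ · sin²(Δλ/2) = 0.041037.
c = 2·atan2(√a, √(1−a)) = 0.40797 rad → d = 6371·c ≈ 2599.20 km.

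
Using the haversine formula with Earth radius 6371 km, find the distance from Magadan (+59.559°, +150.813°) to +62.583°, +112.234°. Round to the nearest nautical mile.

1118 nmi

Δλ = 112.234 − 150.813 = -38.579°.
Δφ = 62.583 − 59.559 = 3.024°.
a = sin²(Δφ/2) + cos φ₁ · cos φ₂ · sin²(Δλ/2) = 0.026155.
c = 2·atan2(√a, √(1−a)) = 0.32487 rad → d = 6371·c ≈ 2069.77 km ≈ 1117.59 nmi.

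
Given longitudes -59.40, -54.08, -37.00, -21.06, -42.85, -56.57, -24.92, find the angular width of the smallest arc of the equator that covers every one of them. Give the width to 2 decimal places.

38.34°

Sort the longitudes: -59.40°, -56.57°, -54.08°, -42.85°, -37.00°, -24.92°, -21.06°.
Eastward gaps between consecutive values (wrapping around): 2.83°, 2.49°, 11.23°, 5.85°, 12.08°, 3.86°, 321.66°.
Largest gap = 321.66° ⇒ minimal covering band is its complement: 360° − 321.66° = 38.34°.
Band runs from -59.40° eastward to -21.06°.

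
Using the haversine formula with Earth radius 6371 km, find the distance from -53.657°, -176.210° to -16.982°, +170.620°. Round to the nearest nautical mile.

Δλ = 170.620 − -176.210 = 346.830°; wrapped into (−180°, 180°]: -13.170°.
Δφ = -16.982 − -53.657 = 36.675°.
a = sin²(Δφ/2) + cos φ₁ · cos φ₂ · sin²(Δλ/2) = 0.106435.
c = 2·atan2(√a, √(1−a)) = 0.66466 rad → d = 6371·c ≈ 4234.52 km ≈ 2286.46 nmi.

2286 nmi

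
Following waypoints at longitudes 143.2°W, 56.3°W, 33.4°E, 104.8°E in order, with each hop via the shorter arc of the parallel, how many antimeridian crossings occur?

Leg 1: -143.2° → -56.3°, shortest Δλ = 86.9° (east) — does not cross 180°.
Leg 2: -56.3° → +33.4°, shortest Δλ = 89.7° (east) — does not cross 180°.
Leg 3: +33.4° → +104.8°, shortest Δλ = 71.4° (east) — does not cross 180°.
Total crossings: 0.

0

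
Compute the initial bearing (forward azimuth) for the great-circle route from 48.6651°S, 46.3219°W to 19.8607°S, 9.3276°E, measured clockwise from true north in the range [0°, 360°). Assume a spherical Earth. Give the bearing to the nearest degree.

Δλ = 9.3276 − -46.3219 = 55.6495°.
θ = atan2( sin Δλ · cos φ₂ , cos φ₁ · sin φ₂ − sin φ₁ · cos φ₂ · cos Δλ )
  = atan2(0.77650, 0.17410) = 77.363° → normalised to [0°, 360°): 77.363°.

77°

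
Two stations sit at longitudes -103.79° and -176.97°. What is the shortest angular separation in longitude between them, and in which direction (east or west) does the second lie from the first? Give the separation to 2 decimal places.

73.18° west

Raw difference: -176.97 − -103.79 = -73.18°.
Normalise into (−180°, 180°]: -73.18° stays -73.18°.
Negative ⇒ the second point lies to the west; separation 73.18°.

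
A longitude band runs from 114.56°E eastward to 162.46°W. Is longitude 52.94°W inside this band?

Band width going east from +114.56° to -162.46°: ((-162.46 − 114.56) mod 360) = 82.98°.
Offset of -52.94° east of the west edge: ((-52.94 − 114.56) mod 360) = 192.50°.
192.50° > 82.98° ⇒ outside.

No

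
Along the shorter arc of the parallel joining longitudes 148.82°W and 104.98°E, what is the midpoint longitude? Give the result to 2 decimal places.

Signed shortest Δλ from -148.82° to +104.98° is -106.20°.
Midpoint longitude = -148.82° + (-106.20°)/2 = -148.82° − 53.10° = -201.92°.
Normalise into (−180°, 180°]: +158.08°.
(The naïve average (-148.82 + +104.98)/2 = -21.92° is on the wrong side of the globe.)

158.08°E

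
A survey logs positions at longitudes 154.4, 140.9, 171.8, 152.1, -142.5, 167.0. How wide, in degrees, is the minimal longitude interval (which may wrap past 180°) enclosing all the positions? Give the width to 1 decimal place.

Sort the longitudes: -142.5°, +140.9°, +152.1°, +154.4°, +167.0°, +171.8°.
Eastward gaps between consecutive values (wrapping around): 283.4°, 11.2°, 2.3°, 12.6°, 4.8°, 45.7°.
Largest gap = 283.4° ⇒ minimal covering band is its complement: 360° − 283.4° = 76.6°.
Band runs from +140.9° eastward to -142.5°, crossing the antimeridian.

76.6°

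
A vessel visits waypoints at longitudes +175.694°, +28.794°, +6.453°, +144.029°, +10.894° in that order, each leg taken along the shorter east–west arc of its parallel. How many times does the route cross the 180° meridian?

0

Leg 1: +175.694° → +28.794°, shortest Δλ = -146.9° (west) — does not cross 180°.
Leg 2: +28.794° → +6.453°, shortest Δλ = -22.341° (west) — does not cross 180°.
Leg 3: +6.453° → +144.029°, shortest Δλ = 137.576° (east) — does not cross 180°.
Leg 4: +144.029° → +10.894°, shortest Δλ = -133.135° (west) — does not cross 180°.
Total crossings: 0.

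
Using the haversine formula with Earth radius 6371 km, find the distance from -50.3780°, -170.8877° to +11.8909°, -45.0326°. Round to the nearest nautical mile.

Δλ = -45.0326 − -170.8877 = 125.8551°.
Δφ = 11.8909 − -50.3780 = 62.2689°.
a = sin²(Δφ/2) + cos φ₁ · cos φ₂ · sin²(Δλ/2) = 0.762117.
c = 2·atan2(√a, √(1−a)) = 2.12261 rad → d = 6371·c ≈ 13523.16 km ≈ 7301.92 nmi.

7302 nmi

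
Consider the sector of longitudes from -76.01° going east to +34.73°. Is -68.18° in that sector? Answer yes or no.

Yes

Band width going east from -76.01° to +34.73°: ((34.73 − -76.01) mod 360) = 110.74°.
Offset of -68.18° east of the west edge: ((-68.18 − -76.01) mod 360) = 7.83°.
7.83° ≤ 110.74° ⇒ inside.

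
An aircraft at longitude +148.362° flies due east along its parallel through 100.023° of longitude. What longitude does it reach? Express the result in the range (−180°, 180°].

-111.615°

Start at +148.362°; shift +100.023° → +248.385°.
+248.385° lies outside (−180°, 180°]; subtract 360° → -111.615°.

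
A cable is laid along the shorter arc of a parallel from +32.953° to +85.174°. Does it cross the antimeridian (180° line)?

No

Signed shortest Δλ = ((85.174 − 32.953 + 180) mod 360) − 180 = 52.221°.
Going east by 52.221° from +32.953° reaches +85.174° without touching 180°.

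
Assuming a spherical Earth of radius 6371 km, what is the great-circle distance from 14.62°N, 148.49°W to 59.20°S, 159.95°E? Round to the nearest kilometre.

Δλ = 159.95 − -148.49 = 308.44°; wrapped into (−180°, 180°]: -51.56°.
Δφ = -59.20 − 14.62 = -73.82°.
a = sin²(Δφ/2) + cos φ₁ · cos φ₂ · sin²(Δλ/2) = 0.454390.
c = 2·atan2(√a, √(1−a)) = 1.47945 rad → d = 6371·c ≈ 9425.58 km.

9426 km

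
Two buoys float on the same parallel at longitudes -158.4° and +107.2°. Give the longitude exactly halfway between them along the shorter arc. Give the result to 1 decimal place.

+154.4°

Signed shortest Δλ from -158.4° to +107.2° is -94.4°.
Midpoint longitude = -158.4° + (-94.4°)/2 = -158.4° − 47.2° = -205.6°.
Normalise into (−180°, 180°]: +154.4°.
(The naïve average (-158.4 + +107.2)/2 = -25.6° is on the wrong side of the globe.)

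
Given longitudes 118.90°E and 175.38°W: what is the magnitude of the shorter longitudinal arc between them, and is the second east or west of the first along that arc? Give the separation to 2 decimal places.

Raw difference: -175.38 − 118.90 = -294.28°.
Normalise into (−180°, 180°]: -294.28° + 360° = 65.72°.
Positive ⇒ the second point lies to the east; separation 65.72°.

65.72° east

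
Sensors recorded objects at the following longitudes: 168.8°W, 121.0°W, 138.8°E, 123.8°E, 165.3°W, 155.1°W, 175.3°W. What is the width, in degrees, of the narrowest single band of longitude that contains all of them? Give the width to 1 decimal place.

115.2°

Sort the longitudes: -175.3°, -168.8°, -165.3°, -155.1°, -121.0°, +123.8°, +138.8°.
Eastward gaps between consecutive values (wrapping around): 6.5°, 3.5°, 10.2°, 34.1°, 244.8°, 15.0°, 45.9°.
Largest gap = 244.8° ⇒ minimal covering band is its complement: 360° − 244.8° = 115.2°.
Band runs from +123.8° eastward to -121.0°, crossing the antimeridian.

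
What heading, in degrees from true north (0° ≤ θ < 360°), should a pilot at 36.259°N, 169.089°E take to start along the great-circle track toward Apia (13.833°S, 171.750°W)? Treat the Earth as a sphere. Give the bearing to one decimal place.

156.6°

Δλ = -171.750 − 169.089 = -340.839°; wrapped into (−180°, 180°]: 19.161°.
θ = atan2( sin Δλ · cos φ₂ , cos φ₁ · sin φ₂ − sin φ₁ · cos φ₂ · cos Δλ )
  = atan2(0.31870, -0.73526) = 156.565° → normalised to [0°, 360°): 156.565°.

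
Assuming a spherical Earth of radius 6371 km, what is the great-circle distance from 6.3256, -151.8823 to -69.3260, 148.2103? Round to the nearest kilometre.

Δλ = 148.2103 − -151.8823 = 300.0926°; wrapped into (−180°, 180°]: -59.9074°.
Δφ = -69.3260 − 6.3256 = -75.6516°.
a = sin²(Δφ/2) + cos φ₁ · cos φ₂ · sin²(Δλ/2) = 0.463571.
c = 2·atan2(√a, √(1−a)) = 1.49787 rad → d = 6371·c ≈ 9542.95 km.

9543 km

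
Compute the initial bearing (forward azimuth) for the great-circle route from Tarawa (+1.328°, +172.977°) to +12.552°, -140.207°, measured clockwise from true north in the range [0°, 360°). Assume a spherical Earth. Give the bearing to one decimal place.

74.2°

Δλ = -140.207 − 172.977 = -313.184°; wrapped into (−180°, 180°]: 46.816°.
θ = atan2( sin Δλ · cos φ₂ , cos φ₁ · sin φ₂ − sin φ₁ · cos φ₂ · cos Δλ )
  = atan2(0.71173, 0.20179) = 74.171° → normalised to [0°, 360°): 74.171°.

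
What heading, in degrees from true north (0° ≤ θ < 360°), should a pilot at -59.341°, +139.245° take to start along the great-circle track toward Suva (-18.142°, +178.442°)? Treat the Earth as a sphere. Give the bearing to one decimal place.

Δλ = 178.442 − 139.245 = 39.197°.
θ = atan2( sin Δλ · cos φ₂ , cos φ₁ · sin φ₂ − sin φ₁ · cos φ₂ · cos Δλ )
  = atan2(0.60057, 0.47473) = 51.675° → normalised to [0°, 360°): 51.675°.

51.7°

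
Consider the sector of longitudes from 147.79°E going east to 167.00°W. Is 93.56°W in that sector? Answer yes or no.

No

Band width going east from +147.79° to -167.00°: ((-167.00 − 147.79) mod 360) = 45.21°.
Offset of -93.56° east of the west edge: ((-93.56 − 147.79) mod 360) = 118.65°.
118.65° > 45.21° ⇒ outside.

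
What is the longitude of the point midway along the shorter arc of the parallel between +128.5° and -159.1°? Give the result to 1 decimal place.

Signed shortest Δλ from +128.5° to -159.1° is +72.4°.
Midpoint longitude = +128.5° + (+72.4°)/2 = +128.5° + 36.2° = +164.7°.
(The naïve average (+128.5 + -159.1)/2 = -15.3° is on the wrong side of the globe.)

+164.7°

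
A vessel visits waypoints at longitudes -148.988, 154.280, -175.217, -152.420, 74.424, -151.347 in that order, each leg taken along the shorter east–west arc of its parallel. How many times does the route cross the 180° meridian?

4

Leg 1: -148.988° → +154.280°, shortest Δλ = -56.732° (west) — crosses 180°.
Leg 2: +154.280° → -175.217°, shortest Δλ = 30.503° (east) — crosses 180°.
Leg 3: -175.217° → -152.420°, shortest Δλ = 22.797° (east) — does not cross 180°.
Leg 4: -152.420° → +74.424°, shortest Δλ = -133.156° (west) — crosses 180°.
Leg 5: +74.424° → -151.347°, shortest Δλ = 134.229° (east) — crosses 180°.
Total crossings: 4.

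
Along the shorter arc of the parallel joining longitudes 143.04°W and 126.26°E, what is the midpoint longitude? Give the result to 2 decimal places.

171.61°E

Signed shortest Δλ from -143.04° to +126.26° is -90.70°.
Midpoint longitude = -143.04° + (-90.70°)/2 = -143.04° − 45.35° = -188.39°.
Normalise into (−180°, 180°]: +171.61°.
(The naïve average (-143.04 + +126.26)/2 = -8.39° is on the wrong side of the globe.)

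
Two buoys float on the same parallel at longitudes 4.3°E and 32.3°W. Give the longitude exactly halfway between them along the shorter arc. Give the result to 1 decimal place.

Signed shortest Δλ from +4.3° to -32.3° is -36.6°.
Midpoint longitude = +4.3° + (-36.6°)/2 = +4.3° − 18.3° = -14.0°.

14.0°W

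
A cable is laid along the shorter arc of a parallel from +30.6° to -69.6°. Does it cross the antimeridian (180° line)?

No

Signed shortest Δλ = ((-69.6 − 30.6 + 180) mod 360) − 180 = -100.2°.
Going west by 100.2° from +30.6° reaches -69.6° without touching 180°.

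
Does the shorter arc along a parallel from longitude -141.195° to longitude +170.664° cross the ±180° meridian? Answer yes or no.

Naïve |170.664 − -141.195| = 311.859° > 180°, so the shorter arc goes the other way round — across 180°.
Signed shortest Δλ = ((170.664 − -141.195 + 180) mod 360) − 180 = -48.141°.
Going west by 48.141° from -141.195° passes through 180° before reaching +170.664°.

Yes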